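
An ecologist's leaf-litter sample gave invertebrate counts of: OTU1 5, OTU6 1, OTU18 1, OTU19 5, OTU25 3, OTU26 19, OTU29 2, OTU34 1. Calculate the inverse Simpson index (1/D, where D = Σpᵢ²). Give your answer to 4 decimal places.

Total N = 5+1+1+5+3+19+2+1 = 37, so the proportions are 0.13513514, 0.02702703, 0.02702703, 0.13513514, 0.08108108, 0.51351351, 0.05405405, 0.02702703 (working shown to 8 dp, full precision carried).
D = 0.13513514² + 0.02702703² + 0.02702703² + 0.13513514² + 0.08108108² + 0.51351351² + 0.05405405² + 0.02702703² = 0.01826150 + 0.00073046 + 0.00073046 + 0.01826150 + 0.00657414 + 0.26369613 + 0.00292184 + 0.00073046 = 0.31190650.
So 1/D = 3.206089, i.e. 3.2061 to 4 decimal places.

3.2061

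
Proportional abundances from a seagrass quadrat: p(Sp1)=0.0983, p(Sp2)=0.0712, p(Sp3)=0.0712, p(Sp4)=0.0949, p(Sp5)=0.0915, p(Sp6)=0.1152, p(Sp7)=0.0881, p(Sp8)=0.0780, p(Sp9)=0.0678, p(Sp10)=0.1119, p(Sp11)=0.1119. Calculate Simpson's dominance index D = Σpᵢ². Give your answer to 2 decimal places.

D = 0.0983² + 0.0712² + 0.0712² + 0.0949² + 0.0915² + 0.1152² + 0.0881² + 0.078² + 0.0678² + 0.1119² + 0.1119² = 0.0097 + 0.0051 + 0.0051 + 0.0090 + 0.0084 + 0.0133 + 0.0078 + 0.0061 + 0.0046 + 0.0125 + 0.0125 = 0.0939 (working shown to 4 dp, full precision carried).
To 2 decimal places, D = 0.09.

0.09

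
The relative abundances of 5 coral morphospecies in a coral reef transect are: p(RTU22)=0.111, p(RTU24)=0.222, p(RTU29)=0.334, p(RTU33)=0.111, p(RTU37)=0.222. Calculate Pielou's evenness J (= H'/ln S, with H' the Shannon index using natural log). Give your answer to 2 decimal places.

H' = −Σ pᵢ ln pᵢ = −((-0.2440) + (-0.3341) + (-0.3663) + (-0.2440) + (-0.3341)) = 1.5225 (working shown to 4 dp, full precision carried).
With S = 5 species, ln S = 1.6094, so J = 1.5225/1.6094 = 0.9460, i.e. 0.95 to 2 decimal places.

0.95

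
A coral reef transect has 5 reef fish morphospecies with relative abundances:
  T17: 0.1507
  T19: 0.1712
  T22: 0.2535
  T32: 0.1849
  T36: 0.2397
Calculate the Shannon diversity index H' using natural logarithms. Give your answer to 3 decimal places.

Each pᵢ ln pᵢ term (working shown to 5 dp, full precision carried): 0.1507×(-1.89246)=-0.28519, 0.1712×(-1.76492)=-0.30215, 0.2535×(-1.37239)=-0.34790, 0.1849×(-1.68794)=-0.31210, 0.2397×(-1.42837)=-0.34238.
Sum = -1.58973, so H' = 1.590.

1.590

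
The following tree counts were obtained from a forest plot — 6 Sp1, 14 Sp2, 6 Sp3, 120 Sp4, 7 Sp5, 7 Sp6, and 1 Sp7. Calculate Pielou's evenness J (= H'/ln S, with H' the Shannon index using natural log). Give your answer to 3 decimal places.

Total N = 6+14+6+120+7+7+1 = 161, so the proportions are 0.03727, 0.08696, 0.03727, 0.74534, 0.04348, 0.04348, 0.00621 (working shown to 5 dp, full precision carried).
H' = −Σ pᵢ ln pᵢ = −((-0.12260) + (-0.21238) + (-0.12260) + (-0.21907) + (-0.13633) + (-0.13633) + (-0.03156)) = 0.98085.
With S = 7 species, ln S = 1.94591, so J = 0.98085/1.94591 = 0.50406, i.e. 0.504 to 3 decimal places.

0.504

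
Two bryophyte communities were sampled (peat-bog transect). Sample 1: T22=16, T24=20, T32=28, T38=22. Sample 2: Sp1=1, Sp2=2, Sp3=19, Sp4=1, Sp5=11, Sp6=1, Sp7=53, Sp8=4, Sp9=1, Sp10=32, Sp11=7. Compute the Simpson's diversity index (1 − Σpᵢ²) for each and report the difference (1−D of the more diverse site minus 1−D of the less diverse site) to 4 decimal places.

0.0083

Sample 1: N=86, proportions 0.186047, 0.232558, 0.325581, 0.255814, giving 1−D = 0.739859 (working shown to 6 dp, full precision carried).
Sample 2: N=132, proportions 0.007576, 0.015152, 0.143939, 0.007576, 0.083333, 0.007576, 0.401515, 0.030303, 0.007576, 0.242424, 0.05303, giving 1−D = 0.748163.
Difference = |0.739859 − 0.748163| = 0.008304, i.e. 0.0083 to 4 decimal places.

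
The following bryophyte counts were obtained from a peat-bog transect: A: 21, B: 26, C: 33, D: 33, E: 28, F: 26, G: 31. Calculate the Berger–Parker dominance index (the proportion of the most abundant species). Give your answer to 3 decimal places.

Total N = 21+26+33+33+28+26+31 = 198, so the proportions are 0.10606, 0.13131, 0.16667, 0.16667, 0.14141, 0.13131, 0.15657 (working shown to 5 dp, full precision carried).
The largest proportion is 0.16667, i.e. d = 0.167 to 3 decimal places.

0.167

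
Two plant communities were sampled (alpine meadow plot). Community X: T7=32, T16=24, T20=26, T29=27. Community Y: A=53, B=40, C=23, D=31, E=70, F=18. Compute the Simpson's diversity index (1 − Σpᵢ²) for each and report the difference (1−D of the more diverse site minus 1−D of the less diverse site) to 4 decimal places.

0.0515

Community X: N=109, proportions 0.293578, 0.2201835, 0.2385321, 0.2477064, giving 1−D = 0.7470752 (working shown to 7 dp, full precision carried).
Community Y: N=235, proportions 0.2255319, 0.1702128, 0.0978723, 0.1319149, 0.2978723, 0.0765957, giving 1−D = 0.7985876.
Difference = |0.7470752 − 0.7985876| = 0.0515124, i.e. 0.0515 to 4 decimal places.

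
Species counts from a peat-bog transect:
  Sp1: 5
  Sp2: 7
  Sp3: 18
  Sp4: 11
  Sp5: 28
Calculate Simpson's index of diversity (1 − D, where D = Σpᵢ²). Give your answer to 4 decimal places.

0.7263

Total N = 5+7+18+11+28 = 69, so the proportions are 0.072464, 0.101449, 0.26087, 0.15942, 0.405797 (working shown to 6 dp, full precision carried).
D = 0.072464² + 0.101449² + 0.26087² + 0.15942² + 0.405797² = 0.005251 + 0.010292 + 0.068053 + 0.025415 + 0.164671 = 0.273682.
So 1 − D = 0.726318, i.e. 0.7263 to 4 decimal places.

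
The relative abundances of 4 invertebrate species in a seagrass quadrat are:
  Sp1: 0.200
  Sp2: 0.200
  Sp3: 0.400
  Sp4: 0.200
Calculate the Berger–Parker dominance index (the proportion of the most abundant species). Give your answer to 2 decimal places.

0.40

The largest proportion is 0.4, i.e. d = 0.40 to 2 decimal places.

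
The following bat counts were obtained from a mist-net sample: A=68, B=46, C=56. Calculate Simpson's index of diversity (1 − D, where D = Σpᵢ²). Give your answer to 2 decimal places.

Total N = 68+46+56 = 170, so the proportions are 0.4, 0.2706, 0.3294 (working shown to 4 dp, full precision carried).
D = 0.4² + 0.2706² + 0.3294² = 0.1600 + 0.0732 + 0.1085 = 0.3417.
So 1 − D = 0.6583, i.e. 0.66 to 2 decimal places.

0.66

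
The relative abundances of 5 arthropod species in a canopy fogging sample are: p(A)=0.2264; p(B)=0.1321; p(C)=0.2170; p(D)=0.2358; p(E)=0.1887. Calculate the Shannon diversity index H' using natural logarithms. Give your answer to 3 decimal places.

Each pᵢ ln pᵢ term (working shown to 5 dp, full precision carried): 0.2264×(-1.48545)=-0.33631, 0.1321×(-2.02420)=-0.26740, 0.217×(-1.52786)=-0.33155, 0.2358×(-1.44477)=-0.34068, 0.1887×(-1.66760)=-0.31468.
Sum = -1.59060, so H' = 1.591.

1.591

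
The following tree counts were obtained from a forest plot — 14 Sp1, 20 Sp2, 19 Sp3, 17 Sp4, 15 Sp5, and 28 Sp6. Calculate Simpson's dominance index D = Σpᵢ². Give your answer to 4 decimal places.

Total N = 14+20+19+17+15+28 = 113, so the proportions are 0.123894, 0.176991, 0.168142, 0.150442, 0.132743, 0.247788 (working shown to 6 dp, full precision carried).
D = 0.123894² + 0.176991² + 0.168142² + 0.150442² + 0.132743² + 0.247788² = 0.015350 + 0.031326 + 0.028272 + 0.022633 + 0.017621 + 0.061399 = 0.176600.
To 4 decimal places, D = 0.1766.

0.1766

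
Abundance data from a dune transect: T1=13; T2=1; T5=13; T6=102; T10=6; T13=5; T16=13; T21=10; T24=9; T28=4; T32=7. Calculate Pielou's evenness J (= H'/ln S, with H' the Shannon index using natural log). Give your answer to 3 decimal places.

Total N = 13+1+13+102+6+5+13+10+9+4+7 = 183, so the proportions are 0.07104, 0.00546, 0.07104, 0.55738, 0.03279, 0.02732, 0.07104, 0.05464, 0.04918, 0.02186, 0.03825 (working shown to 5 dp, full precision carried).
H' = −Σ pᵢ ln pᵢ = −((-0.18786) + (-0.02847) + (-0.18786) + (-0.32579) + (-0.11206) + (-0.09836) + (-0.18786) + (-0.15885) + (-0.14814) + (-0.08357) + (-0.12484)) = 1.64366.
With S = 11 species, ln S = 2.39790, so J = 1.64366/2.39790 = 0.68546, i.e. 0.685 to 3 decimal places.

0.685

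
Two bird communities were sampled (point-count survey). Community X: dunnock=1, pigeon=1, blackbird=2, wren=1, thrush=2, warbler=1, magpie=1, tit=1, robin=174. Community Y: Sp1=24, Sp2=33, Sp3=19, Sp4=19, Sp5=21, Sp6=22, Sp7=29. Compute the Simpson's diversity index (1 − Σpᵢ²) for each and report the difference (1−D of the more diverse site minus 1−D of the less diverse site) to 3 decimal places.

0.746

Community X: N=184, proportions 0.00543, 0.00543, 0.01087, 0.00543, 0.01087, 0.00543, 0.00543, 0.00543, 0.94565, giving 1−D = 0.10533 (working shown to 5 dp, full precision carried).
Community Y: N=167, proportions 0.14371, 0.1976, 0.11377, 0.11377, 0.12575, 0.13174, 0.17365, giving 1−D = 0.85109.
Difference = |0.10533 − 0.85109| = 0.74576, i.e. 0.746 to 3 decimal places.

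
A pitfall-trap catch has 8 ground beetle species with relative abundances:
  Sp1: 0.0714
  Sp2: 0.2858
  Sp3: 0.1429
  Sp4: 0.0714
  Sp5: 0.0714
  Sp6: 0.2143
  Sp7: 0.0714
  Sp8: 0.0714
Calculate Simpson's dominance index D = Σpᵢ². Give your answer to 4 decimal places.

0.1735

D = 0.0714² + 0.2858² + 0.1429² + 0.0714² + 0.0714² + 0.2143² + 0.0714² + 0.0714² = 0.005098 + 0.081682 + 0.020420 + 0.005098 + 0.005098 + 0.045924 + 0.005098 + 0.005098 = 0.173516 (working shown to 6 dp, full precision carried).
To 4 decimal places, D = 0.1735.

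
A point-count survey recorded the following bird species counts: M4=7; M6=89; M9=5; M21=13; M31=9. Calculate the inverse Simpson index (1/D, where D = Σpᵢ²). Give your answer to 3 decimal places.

1.835

Total N = 7+89+5+13+9 = 123, so the proportions are 0.056911, 0.723577, 0.04065, 0.105691, 0.073171 (working shown to 6 dp, full precision carried).
D = 0.056911² + 0.723577² + 0.04065² + 0.105691² + 0.073171² = 0.003239 + 0.523564 + 0.001652 + 0.011171 + 0.005354 = 0.544980.
So 1/D = 1.83493, i.e. 1.835 to 3 decimal places.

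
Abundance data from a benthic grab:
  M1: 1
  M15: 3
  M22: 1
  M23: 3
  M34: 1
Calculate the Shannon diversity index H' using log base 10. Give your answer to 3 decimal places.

0.636

Total N = 1+3+1+3+1 = 9, so the proportions are 0.11111, 0.33333, 0.11111, 0.33333, 0.11111 (working shown to 5 dp, full precision carried).
Each pᵢ log₁₀ pᵢ term: 0.11111×(-0.95424)=-0.10603, 0.33333×(-0.47712)=-0.15904, 0.11111×(-0.95424)=-0.10603, 0.33333×(-0.47712)=-0.15904, 0.11111×(-0.95424)=-0.10603.
Sum = -0.63616, so H' = 0.636.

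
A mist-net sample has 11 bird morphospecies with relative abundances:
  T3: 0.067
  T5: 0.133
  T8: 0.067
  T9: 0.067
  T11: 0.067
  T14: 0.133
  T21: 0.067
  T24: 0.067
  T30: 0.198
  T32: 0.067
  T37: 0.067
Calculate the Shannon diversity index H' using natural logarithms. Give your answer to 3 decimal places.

2.306

Each pᵢ ln pᵢ term (working shown to 5 dp, full precision carried): 0.067×(-2.70306)=-0.18111, 0.133×(-2.01741)=-0.26832, 0.067×(-2.70306)=-0.18111, 0.067×(-2.70306)=-0.18111, 0.067×(-2.70306)=-0.18111, 0.133×(-2.01741)=-0.26832, 0.067×(-2.70306)=-0.18111, 0.067×(-2.70306)=-0.18111, 0.198×(-1.61949)=-0.32066, 0.067×(-2.70306)=-0.18111, 0.067×(-2.70306)=-0.18111.
Sum = -2.30613, so H' = 2.306.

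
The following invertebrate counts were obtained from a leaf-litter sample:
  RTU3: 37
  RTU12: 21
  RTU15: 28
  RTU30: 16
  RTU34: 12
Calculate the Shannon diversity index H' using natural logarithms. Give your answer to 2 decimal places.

1.53

Total N = 37+21+28+16+12 = 114, so the proportions are 0.3246, 0.1842, 0.2456, 0.1404, 0.1053 (working shown to 4 dp, full precision carried).
Each pᵢ ln pᵢ term: 0.3246×(-1.1253)=-0.3652, 0.1842×(-1.6917)=-0.3116, 0.2456×(-1.4040)=-0.3448, 0.1404×(-1.9636)=-0.2756, 0.1053×(-2.2513)=-0.2370.
Sum = -1.5343, so H' = 1.53.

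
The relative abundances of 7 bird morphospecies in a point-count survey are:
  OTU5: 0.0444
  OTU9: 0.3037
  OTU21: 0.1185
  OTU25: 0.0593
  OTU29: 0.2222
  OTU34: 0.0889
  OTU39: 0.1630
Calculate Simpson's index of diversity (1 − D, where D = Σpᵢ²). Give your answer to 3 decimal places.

0.804

D = 0.0444² + 0.3037² + 0.1185² + 0.0593² + 0.2222² + 0.0889² + 0.163² = 0.00197 + 0.09223 + 0.01404 + 0.00352 + 0.04937 + 0.00790 + 0.02657 = 0.19561 (working shown to 5 dp, full precision carried).
So 1 − D = 0.80439, i.e. 0.804 to 3 decimal places.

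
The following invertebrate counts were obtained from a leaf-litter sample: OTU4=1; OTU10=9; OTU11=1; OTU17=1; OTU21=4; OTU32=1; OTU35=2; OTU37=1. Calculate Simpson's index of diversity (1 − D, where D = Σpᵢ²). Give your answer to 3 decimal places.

Total N = 1+9+1+1+4+1+2+1 = 20, so the proportions are 0.05, 0.45, 0.05, 0.05, 0.2, 0.05, 0.1, 0.05 (working shown to 5 dp, full precision carried).
D = 0.05² + 0.45² + 0.05² + 0.05² + 0.2² + 0.05² + 0.1² + 0.05² = 0.00250 + 0.20250 + 0.00250 + 0.00250 + 0.04000 + 0.00250 + 0.01000 + 0.00250 = 0.26500.
So 1 − D = 0.73500, i.e. 0.735 to 3 decimal places.

0.735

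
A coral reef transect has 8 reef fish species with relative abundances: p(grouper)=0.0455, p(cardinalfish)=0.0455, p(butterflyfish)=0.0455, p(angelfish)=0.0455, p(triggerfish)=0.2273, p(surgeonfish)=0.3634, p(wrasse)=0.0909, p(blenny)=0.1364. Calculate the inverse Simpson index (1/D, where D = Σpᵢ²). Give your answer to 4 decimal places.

4.5688

D = 0.0455² + 0.0455² + 0.0455² + 0.0455² + 0.2273² + 0.3634² + 0.0909² + 0.1364² = 0.00207025 + 0.00207025 + 0.00207025 + 0.00207025 + 0.05166529 + 0.13205956 + 0.00826281 + 0.01860496 = 0.21887362 (working shown to 8 dp, full precision carried).
So 1/D = 4.568847, i.e. 4.5688 to 4 decimal places.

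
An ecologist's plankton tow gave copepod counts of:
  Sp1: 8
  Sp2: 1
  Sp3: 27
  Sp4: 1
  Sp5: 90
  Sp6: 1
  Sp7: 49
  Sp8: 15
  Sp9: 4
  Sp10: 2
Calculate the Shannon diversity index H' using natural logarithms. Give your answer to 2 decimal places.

1.51

Total N = 8+1+27+1+90+1+49+15+4+2 = 198, so the proportions are 0.0404, 0.0051, 0.1364, 0.0051, 0.4545, 0.0051, 0.2475, 0.0758, 0.0202, 0.0101 (working shown to 4 dp, full precision carried).
Each pᵢ ln pᵢ term: 0.0404×(-3.2088)=-0.1296, 0.0051×(-5.2883)=-0.0267, 0.1364×(-1.9924)=-0.2717, 0.0051×(-5.2883)=-0.0267, 0.4545×(-0.7885)=-0.3584, 0.0051×(-5.2883)=-0.0267, 0.2475×(-1.3964)=-0.3456, 0.0758×(-2.5802)=-0.1955, 0.0202×(-3.9020)=-0.0788, 0.0101×(-4.5951)=-0.0464.
Sum = -1.5062, so H' = 1.51.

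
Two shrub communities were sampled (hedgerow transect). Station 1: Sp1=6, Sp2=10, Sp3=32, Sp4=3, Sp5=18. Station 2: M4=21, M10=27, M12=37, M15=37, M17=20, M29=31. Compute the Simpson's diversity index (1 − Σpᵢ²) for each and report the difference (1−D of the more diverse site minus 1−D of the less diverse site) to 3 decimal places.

Station 1: N=69, proportions 0.08696, 0.14493, 0.46377, 0.04348, 0.26087, giving 1−D = 0.68641 (working shown to 5 dp, full precision carried).
Station 2: N=173, proportions 0.12139, 0.15607, 0.21387, 0.21387, 0.11561, 0.17919, giving 1−D = 0.82395.
Difference = |0.68641 − 0.82395| = 0.13754, i.e. 0.138 to 3 decimal places.

0.138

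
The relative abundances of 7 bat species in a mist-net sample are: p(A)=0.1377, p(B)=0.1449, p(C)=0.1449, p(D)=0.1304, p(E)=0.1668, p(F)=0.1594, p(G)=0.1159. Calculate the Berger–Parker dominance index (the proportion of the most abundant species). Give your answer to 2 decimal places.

The largest proportion is 0.1668, i.e. d = 0.17 to 2 decimal places.

0.17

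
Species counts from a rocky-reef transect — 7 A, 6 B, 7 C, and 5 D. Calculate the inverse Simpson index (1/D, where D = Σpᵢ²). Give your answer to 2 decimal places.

3.93

Total N = 7+6+7+5 = 25, so the proportions are 0.28, 0.24, 0.28, 0.2 (working shown to 6 dp, full precision carried).
D = 0.28² + 0.24² + 0.28² + 0.2² = 0.078400 + 0.057600 + 0.078400 + 0.040000 = 0.254400.
So 1/D = 3.9308, i.e. 3.93 to 2 decimal places.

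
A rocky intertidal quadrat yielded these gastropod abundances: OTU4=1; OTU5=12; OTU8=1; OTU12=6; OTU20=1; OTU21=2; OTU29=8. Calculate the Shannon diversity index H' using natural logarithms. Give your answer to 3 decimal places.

Total N = 1+12+1+6+1+2+8 = 31, so the proportions are 0.03226, 0.3871, 0.03226, 0.19355, 0.03226, 0.06452, 0.25806 (working shown to 5 dp, full precision carried).
Each pᵢ ln pᵢ term: 0.03226×(-3.43399)=-0.11077, 0.3871×(-0.94908)=-0.36739, 0.03226×(-3.43399)=-0.11077, 0.19355×(-1.64223)=-0.31785, 0.03226×(-3.43399)=-0.11077, 0.06452×(-2.74084)=-0.17683, 0.25806×(-1.35455)=-0.34956.
Sum = -1.54395, so H' = 1.544.

1.544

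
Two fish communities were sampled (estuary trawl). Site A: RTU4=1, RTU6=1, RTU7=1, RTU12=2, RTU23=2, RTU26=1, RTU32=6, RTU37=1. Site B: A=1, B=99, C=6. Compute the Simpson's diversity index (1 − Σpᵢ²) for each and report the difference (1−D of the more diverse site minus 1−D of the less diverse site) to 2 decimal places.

Site A: N=15, proportions 0.0667, 0.0667, 0.0667, 0.1333, 0.1333, 0.0667, 0.4, 0.0667, giving 1−D = 0.7822 (working shown to 4 dp, full precision carried).
Site B: N=106, proportions 0.0094, 0.934, 0.0566, giving 1−D = 0.1244.
Difference = |0.7822 − 0.1244| = 0.6578, i.e. 0.66 to 2 decimal places.

0.66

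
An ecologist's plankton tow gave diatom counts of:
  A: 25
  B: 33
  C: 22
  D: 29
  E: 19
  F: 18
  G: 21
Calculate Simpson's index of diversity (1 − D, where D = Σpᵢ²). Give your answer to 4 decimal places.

0.8507

Total N = 25+33+22+29+19+18+21 = 167, so the proportions are 0.149701, 0.197605, 0.131737, 0.173653, 0.113772, 0.107784, 0.125749 (working shown to 6 dp, full precision carried).
D = 0.149701² + 0.197605² + 0.131737² + 0.173653² + 0.113772² + 0.107784² + 0.125749² = 0.022410 + 0.039048 + 0.017355 + 0.030155 + 0.012944 + 0.011617 + 0.015813 = 0.149342.
So 1 − D = 0.850658, i.e. 0.8507 to 4 decimal places.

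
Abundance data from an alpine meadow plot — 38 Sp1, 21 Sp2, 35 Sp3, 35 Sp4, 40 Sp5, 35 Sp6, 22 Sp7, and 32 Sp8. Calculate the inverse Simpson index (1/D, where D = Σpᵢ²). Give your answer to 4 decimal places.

Total N = 38+21+35+35+40+35+22+32 = 258, so the proportions are 0.14728682, 0.08139535, 0.13565891, 0.13565891, 0.15503876, 0.13565891, 0.08527132, 0.12403101 (working shown to 8 dp, full precision carried).
D = 0.14728682² + 0.08139535² + 0.13565891² + 0.13565891² + 0.15503876² + 0.13565891² + 0.08527132² + 0.12403101² = 0.02169341 + 0.00662520 + 0.01840334 + 0.01840334 + 0.02403702 + 0.01840334 + 0.00727120 + 0.01538369 = 0.13022054.
So 1/D = 7.679280, i.e. 7.6793 to 4 decimal places.

7.6793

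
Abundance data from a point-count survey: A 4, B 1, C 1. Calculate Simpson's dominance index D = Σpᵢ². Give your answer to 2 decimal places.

Total N = 4+1+1 = 6, so the proportions are 0.6667, 0.1667, 0.1667 (working shown to 4 dp, full precision carried).
D = 0.6667² + 0.1667² + 0.1667² = 0.4444 + 0.0278 + 0.0278 = 0.5000.
To 2 decimal places, D = 0.50.

0.50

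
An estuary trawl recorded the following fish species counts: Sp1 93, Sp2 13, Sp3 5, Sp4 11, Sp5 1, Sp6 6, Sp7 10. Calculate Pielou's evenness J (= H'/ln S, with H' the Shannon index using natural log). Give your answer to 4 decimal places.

Total N = 93+13+5+11+1+6+10 = 139, so the proportions are 0.669065, 0.093525, 0.035971, 0.079137, 0.007194, 0.043165, 0.071942 (working shown to 6 dp, full precision carried).
H' = −Σ pᵢ ln pᵢ = −((-0.268880) + (-0.221610) + (-0.119606) + (-0.200736) + (-0.035500) + (-0.135657) + (-0.189345)) = 1.171333.
With S = 7 species, ln S = 1.945910, so J = 1.171333/1.945910 = 0.601946, i.e. 0.6019 to 4 decimal places.

0.6019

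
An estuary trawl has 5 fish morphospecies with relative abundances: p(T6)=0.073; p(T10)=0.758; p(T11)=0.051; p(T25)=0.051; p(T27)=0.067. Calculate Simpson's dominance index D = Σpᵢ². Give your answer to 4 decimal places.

D = 0.073² + 0.758² + 0.051² + 0.051² + 0.067² = 0.005329 + 0.574564 + 0.002601 + 0.002601 + 0.004489 = 0.589584 (working shown to 6 dp, full precision carried).
To 4 decimal places, D = 0.5896.

0.5896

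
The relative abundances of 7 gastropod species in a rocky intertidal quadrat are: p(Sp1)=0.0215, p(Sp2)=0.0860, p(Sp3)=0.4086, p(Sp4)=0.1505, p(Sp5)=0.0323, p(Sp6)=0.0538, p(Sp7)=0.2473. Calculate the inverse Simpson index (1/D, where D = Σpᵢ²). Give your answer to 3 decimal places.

3.809

D = 0.0215² + 0.086² + 0.4086² + 0.1505² + 0.0323² + 0.0538² + 0.2473² = 0.0004622 + 0.0073960 + 0.1669540 + 0.0226502 + 0.0010433 + 0.0028944 + 0.0611573 = 0.2625575 (working shown to 7 dp, full precision carried).
So 1/D = 3.80869, i.e. 3.809 to 3 decimal places.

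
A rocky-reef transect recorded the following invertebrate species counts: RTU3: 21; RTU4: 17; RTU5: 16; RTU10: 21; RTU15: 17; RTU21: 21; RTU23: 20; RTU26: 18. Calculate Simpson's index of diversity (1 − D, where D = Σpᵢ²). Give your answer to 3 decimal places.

Total N = 21+17+16+21+17+21+20+18 = 151, so the proportions are 0.13907, 0.11258, 0.10596, 0.13907, 0.11258, 0.13907, 0.13245, 0.11921 (working shown to 5 dp, full precision carried).
D = 0.13907² + 0.11258² + 0.10596² + 0.13907² + 0.11258² + 0.13907² + 0.13245² + 0.11921² = 0.01934 + 0.01267 + 0.01123 + 0.01934 + 0.01267 + 0.01934 + 0.01754 + 0.01421 = 0.12635.
So 1 − D = 0.87365, i.e. 0.874 to 3 decimal places.

0.874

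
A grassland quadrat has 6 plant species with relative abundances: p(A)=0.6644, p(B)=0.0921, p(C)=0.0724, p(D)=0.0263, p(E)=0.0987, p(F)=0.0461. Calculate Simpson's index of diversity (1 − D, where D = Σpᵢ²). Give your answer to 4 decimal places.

0.5323

D = 0.6644² + 0.0921² + 0.0724² + 0.0263² + 0.0987² + 0.0461² = 0.441427 + 0.008482 + 0.005242 + 0.000692 + 0.009742 + 0.002125 = 0.467710 (working shown to 6 dp, full precision carried).
So 1 − D = 0.532290, i.e. 0.5323 to 4 decimal places.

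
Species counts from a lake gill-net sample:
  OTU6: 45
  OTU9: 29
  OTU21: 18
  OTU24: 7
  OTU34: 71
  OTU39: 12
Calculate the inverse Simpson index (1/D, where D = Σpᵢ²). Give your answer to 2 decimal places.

Total N = 45+29+18+7+71+12 = 182, so the proportions are 0.247253, 0.159341, 0.098901, 0.038462, 0.39011, 0.065934 (working shown to 6 dp, full precision carried).
D = 0.247253² + 0.159341² + 0.098901² + 0.038462² + 0.39011² + 0.065934² = 0.061134 + 0.025389 + 0.009781 + 0.001479 + 0.152186 + 0.004347 = 0.254317.
So 1/D = 3.9321, i.e. 3.93 to 2 decimal places.

3.93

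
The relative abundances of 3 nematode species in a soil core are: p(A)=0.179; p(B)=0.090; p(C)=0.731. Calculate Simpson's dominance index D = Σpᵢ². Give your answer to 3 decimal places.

D = 0.179² + 0.09² + 0.731² = 0.03204 + 0.00810 + 0.53436 = 0.57450 (working shown to 5 dp, full precision carried).
To 3 decimal places, D = 0.575.

0.575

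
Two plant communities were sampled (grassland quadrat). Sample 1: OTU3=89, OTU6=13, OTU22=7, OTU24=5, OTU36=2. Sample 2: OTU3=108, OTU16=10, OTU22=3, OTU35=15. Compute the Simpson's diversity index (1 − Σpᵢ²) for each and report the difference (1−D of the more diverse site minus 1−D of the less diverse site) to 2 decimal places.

0.04

Sample 1: N=116, proportions 0.7672, 0.1121, 0.0603, 0.0431, 0.0172, giving 1−D = 0.3930 (working shown to 4 dp, full precision carried).
Sample 2: N=136, proportions 0.7941, 0.0735, 0.0221, 0.1103, giving 1−D = 0.3513.
Difference = |0.3930 − 0.3513| = 0.0417, i.e. 0.04 to 2 decimal places.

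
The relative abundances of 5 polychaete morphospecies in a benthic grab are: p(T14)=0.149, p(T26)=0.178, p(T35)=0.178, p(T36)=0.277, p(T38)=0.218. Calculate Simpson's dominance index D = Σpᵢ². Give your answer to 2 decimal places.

0.21

D = 0.149² + 0.178² + 0.178² + 0.277² + 0.218² = 0.0222 + 0.0317 + 0.0317 + 0.0767 + 0.0475 = 0.2098 (working shown to 4 dp, full precision carried).
To 2 decimal places, D = 0.21.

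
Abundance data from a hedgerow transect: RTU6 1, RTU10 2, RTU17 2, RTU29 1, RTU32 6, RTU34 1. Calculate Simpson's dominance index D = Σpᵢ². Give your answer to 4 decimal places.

0.2781

Total N = 1+2+2+1+6+1 = 13, so the proportions are 0.076923, 0.153846, 0.153846, 0.076923, 0.461538, 0.076923 (working shown to 6 dp, full precision carried).
D = 0.076923² + 0.153846² + 0.153846² + 0.076923² + 0.461538² + 0.076923² = 0.005917 + 0.023669 + 0.023669 + 0.005917 + 0.213018 + 0.005917 = 0.278107.
To 4 decimal places, D = 0.2781.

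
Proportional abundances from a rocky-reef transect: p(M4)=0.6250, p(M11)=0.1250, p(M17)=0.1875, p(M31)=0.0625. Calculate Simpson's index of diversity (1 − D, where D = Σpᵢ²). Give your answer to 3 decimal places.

0.555

D = 0.625² + 0.125² + 0.1875² + 0.0625² = 0.39062 + 0.01562 + 0.03516 + 0.00391 = 0.44531 (working shown to 5 dp, full precision carried).
So 1 − D = 0.55469, i.e. 0.555 to 3 decimal places.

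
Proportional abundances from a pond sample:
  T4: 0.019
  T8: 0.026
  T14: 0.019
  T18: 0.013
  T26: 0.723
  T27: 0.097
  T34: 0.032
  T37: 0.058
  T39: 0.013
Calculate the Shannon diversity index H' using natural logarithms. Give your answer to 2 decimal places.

1.09

Each pᵢ ln pᵢ term (working shown to 4 dp, full precision carried): 0.019×(-3.9633)=-0.0753, 0.026×(-3.6497)=-0.0949, 0.019×(-3.9633)=-0.0753, 0.013×(-4.3428)=-0.0565, 0.723×(-0.3243)=-0.2345, 0.097×(-2.3330)=-0.2263, 0.032×(-3.4420)=-0.1101, 0.058×(-2.8473)=-0.1651, 0.013×(-4.3428)=-0.0565.
Sum = -1.0945, so H' = 1.09.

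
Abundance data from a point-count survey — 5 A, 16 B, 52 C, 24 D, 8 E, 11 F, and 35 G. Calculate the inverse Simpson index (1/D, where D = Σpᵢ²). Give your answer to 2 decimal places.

Total N = 5+16+52+24+8+11+35 = 151, so the proportions are 0.033113, 0.10596, 0.344371, 0.15894, 0.05298, 0.072848, 0.231788 (working shown to 6 dp, full precision carried).
D = 0.033113² + 0.10596² + 0.344371² + 0.15894² + 0.05298² + 0.072848² + 0.231788² = 0.001096 + 0.011228 + 0.118591 + 0.025262 + 0.002807 + 0.005307 + 0.053726 = 0.218017.
So 1/D = 4.5868, i.e. 4.59 to 2 decimal places.

4.59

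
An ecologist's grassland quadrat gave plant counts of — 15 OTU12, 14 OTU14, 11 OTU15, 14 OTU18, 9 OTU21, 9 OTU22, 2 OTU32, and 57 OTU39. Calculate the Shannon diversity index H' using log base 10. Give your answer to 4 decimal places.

Total N = 15+14+11+14+9+9+2+57 = 131, so the proportions are 0.114504, 0.10687, 0.083969, 0.10687, 0.068702, 0.068702, 0.015267, 0.435115 (working shown to 6 dp, full precision carried).
Each pᵢ log₁₀ pᵢ term: 0.114504×(-0.941180)=-0.107769, 0.10687×(-0.971143)=-0.103786, 0.083969×(-1.075879)=-0.090341, 0.10687×(-0.971143)=-0.103786, 0.068702×(-1.163029)=-0.079903, 0.068702×(-1.163029)=-0.079903, 0.015267×(-1.816241)=-0.027729, 0.435115×(-0.361396)=-0.157249.
Sum = -0.750465, so H' = 0.7505.

0.7505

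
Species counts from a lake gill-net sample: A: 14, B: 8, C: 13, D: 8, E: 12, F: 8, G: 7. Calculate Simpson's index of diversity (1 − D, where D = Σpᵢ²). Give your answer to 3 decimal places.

Total N = 14+8+13+8+12+8+7 = 70, so the proportions are 0.2, 0.11429, 0.18571, 0.11429, 0.17143, 0.11429, 0.1 (working shown to 5 dp, full precision carried).
D = 0.2² + 0.11429² + 0.18571² + 0.11429² + 0.17143² + 0.11429² + 0.1² = 0.04000 + 0.01306 + 0.03449 + 0.01306 + 0.02939 + 0.01306 + 0.01000 = 0.15306.
So 1 − D = 0.84694, i.e. 0.847 to 3 decimal places.

0.847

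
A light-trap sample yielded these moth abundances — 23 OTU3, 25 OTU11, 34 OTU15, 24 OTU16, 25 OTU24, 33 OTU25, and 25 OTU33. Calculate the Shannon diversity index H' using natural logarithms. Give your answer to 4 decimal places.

Total N = 23+25+34+24+25+33+25 = 189, so the proportions are 0.121693, 0.132275, 0.179894, 0.126984, 0.132275, 0.174603, 0.132275 (working shown to 6 dp, full precision carried).
Each pᵢ ln pᵢ term: 0.121693×(-2.106253)=-0.256316, 0.132275×(-2.022871)=-0.267576, 0.179894×(-1.715386)=-0.308588, 0.126984×(-2.063693)=-0.262056, 0.132275×(-2.022871)=-0.267576, 0.174603×(-1.745239)=-0.304724, 0.132275×(-2.022871)=-0.267576.
Sum = -1.934412, so H' = 1.9344.

1.9344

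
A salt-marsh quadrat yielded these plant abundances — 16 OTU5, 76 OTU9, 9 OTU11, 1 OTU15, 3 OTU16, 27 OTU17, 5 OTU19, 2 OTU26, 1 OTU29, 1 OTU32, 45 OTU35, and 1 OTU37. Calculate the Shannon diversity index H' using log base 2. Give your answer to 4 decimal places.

2.4065

Total N = 16+76+9+1+3+27+5+2+1+1+45+1 = 187, so the proportions are 0.085561, 0.406417, 0.048128, 0.005348, 0.016043, 0.144385, 0.026738, 0.010695, 0.005348, 0.005348, 0.240642, 0.005348 (working shown to 6 dp, full precision carried).
Each pᵢ log₂ pᵢ term: 0.085561×(-3.546894)=-0.303478, 0.406417×(-1.298967)=-0.527922, 0.048128×(-4.376969)=-0.210656, 0.005348×(-7.546894)=-0.040358, 0.016043×(-5.961932)=-0.095646, 0.144385×(-2.792007)=-0.403124, 0.026738×(-5.224966)=-0.139705, 0.010695×(-6.546894)=-0.070020, 0.005348×(-7.546894)=-0.040358, 0.005348×(-7.546894)=-0.040358, 0.240642×(-2.055041)=-0.494529, 0.005348×(-7.546894)=-0.040358.
Sum = -2.406511, so H' = 2.4065.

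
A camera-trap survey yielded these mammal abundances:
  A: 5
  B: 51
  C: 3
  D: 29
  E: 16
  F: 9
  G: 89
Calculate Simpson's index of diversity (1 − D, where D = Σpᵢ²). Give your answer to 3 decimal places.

0.712

Total N = 5+51+3+29+16+9+89 = 202, so the proportions are 0.02475, 0.25248, 0.01485, 0.14356, 0.07921, 0.04455, 0.44059 (working shown to 5 dp, full precision carried).
D = 0.02475² + 0.25248² + 0.01485² + 0.14356² + 0.07921² + 0.04455² + 0.44059² = 0.00061 + 0.06374 + 0.00022 + 0.02061 + 0.00627 + 0.00199 + 0.19412 = 0.28757.
So 1 − D = 0.71243, i.e. 0.712 to 3 decimal places.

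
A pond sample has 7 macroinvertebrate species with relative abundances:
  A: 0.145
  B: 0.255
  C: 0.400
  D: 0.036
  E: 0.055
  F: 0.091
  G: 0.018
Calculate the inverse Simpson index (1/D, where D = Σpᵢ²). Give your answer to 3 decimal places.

3.861

D = 0.145² + 0.255² + 0.4² + 0.036² + 0.055² + 0.091² + 0.018² = 0.0210250 + 0.0650250 + 0.1600000 + 0.0012960 + 0.0030250 + 0.0082810 + 0.0003240 = 0.2589760 (working shown to 7 dp, full precision carried).
So 1/D = 3.86136, i.e. 3.861 to 3 decimal places.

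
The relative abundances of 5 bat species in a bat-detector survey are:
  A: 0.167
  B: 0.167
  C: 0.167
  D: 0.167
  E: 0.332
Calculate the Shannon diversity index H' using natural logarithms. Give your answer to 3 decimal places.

1.562

Each pᵢ ln pᵢ term (working shown to 5 dp, full precision carried): 0.167×(-1.78976)=-0.29889, 0.167×(-1.78976)=-0.29889, 0.167×(-1.78976)=-0.29889, 0.167×(-1.78976)=-0.29889, 0.332×(-1.10262)=-0.36607.
Sum = -1.56163, so H' = 1.562.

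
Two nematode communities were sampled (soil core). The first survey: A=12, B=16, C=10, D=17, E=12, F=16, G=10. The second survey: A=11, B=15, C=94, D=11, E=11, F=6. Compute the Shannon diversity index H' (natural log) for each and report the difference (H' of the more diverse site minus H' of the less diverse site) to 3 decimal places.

0.694

The first survey: N=93, proportions 0.12903, 0.17204, 0.10753, 0.1828, 0.12903, 0.17204, 0.10753, giving H' = 1.92425 (working shown to 5 dp, full precision carried).
The second survey: N=148, proportions 0.07432, 0.10135, 0.63514, 0.07432, 0.07432, 0.04054, giving H' = 1.22984.
Difference = |1.92425 − 1.22984| = 0.69441, i.e. 0.694 to 3 decimal places.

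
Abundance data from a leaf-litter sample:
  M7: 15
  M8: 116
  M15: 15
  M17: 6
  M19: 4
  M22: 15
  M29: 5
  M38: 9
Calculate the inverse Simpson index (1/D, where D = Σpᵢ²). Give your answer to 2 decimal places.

Total N = 15+116+15+6+4+15+5+9 = 185, so the proportions are 0.08108, 0.62703, 0.08108, 0.03243, 0.02162, 0.08108, 0.02703, 0.04865 (working shown to 5 dp, full precision carried).
D = 0.08108² + 0.62703² + 0.08108² + 0.03243² + 0.02162² + 0.08108² + 0.02703² + 0.04865² = 0.00657 + 0.39316 + 0.00657 + 0.00105 + 0.00047 + 0.00657 + 0.00073 + 0.00237 = 0.41750.
So 1/D = 2.3952, i.e. 2.40 to 2 decimal places.

2.40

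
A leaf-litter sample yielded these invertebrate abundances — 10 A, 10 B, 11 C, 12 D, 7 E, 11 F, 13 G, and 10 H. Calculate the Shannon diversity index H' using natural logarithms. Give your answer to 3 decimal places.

2.066

Total N = 10+10+11+12+7+11+13+10 = 84, so the proportions are 0.11905, 0.11905, 0.13095, 0.14286, 0.08333, 0.13095, 0.15476, 0.11905 (working shown to 5 dp, full precision carried).
Each pᵢ ln pᵢ term: 0.11905×(-2.12823)=-0.25336, 0.11905×(-2.12823)=-0.25336, 0.13095×(-2.03292)=-0.26622, 0.14286×(-1.94591)=-0.27799, 0.08333×(-2.48491)=-0.20708, 0.13095×(-2.03292)=-0.26622, 0.15476×(-1.86587)=-0.28877, 0.11905×(-2.12823)=-0.25336.
Sum = -2.06634, so H' = 2.066.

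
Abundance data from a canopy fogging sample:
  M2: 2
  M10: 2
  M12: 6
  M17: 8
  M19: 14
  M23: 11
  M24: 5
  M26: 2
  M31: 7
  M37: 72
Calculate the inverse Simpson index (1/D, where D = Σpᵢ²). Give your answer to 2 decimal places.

2.93

Total N = 2+2+6+8+14+11+5+2+7+72 = 129, so the proportions are 0.0155, 0.0155, 0.04651, 0.06202, 0.10853, 0.08527, 0.03876, 0.0155, 0.05426, 0.55814 (working shown to 5 dp, full precision carried).
D = 0.0155² + 0.0155² + 0.04651² + 0.06202² + 0.10853² + 0.08527² + 0.03876² + 0.0155² + 0.05426² + 0.55814² = 0.00024 + 0.00024 + 0.00216 + 0.00385 + 0.01178 + 0.00727 + 0.00150 + 0.00024 + 0.00294 + 0.31152 = 0.34175.
So 1/D = 2.9261, i.e. 2.93 to 2 decimal places.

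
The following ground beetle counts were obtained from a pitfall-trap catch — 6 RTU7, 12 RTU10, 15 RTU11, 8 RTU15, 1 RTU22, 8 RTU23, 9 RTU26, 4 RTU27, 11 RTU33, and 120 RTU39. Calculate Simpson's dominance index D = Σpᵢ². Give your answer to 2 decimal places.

0.40

Total N = 6+12+15+8+1+8+9+4+11+120 = 194, so the proportions are 0.0309, 0.0619, 0.0773, 0.0412, 0.0052, 0.0412, 0.0464, 0.0206, 0.0567, 0.6186 (working shown to 4 dp, full precision carried).
D = 0.0309² + 0.0619² + 0.0773² + 0.0412² + 0.0052² + 0.0412² + 0.0464² + 0.0206² + 0.0567² + 0.6186² = 0.0010 + 0.0038 + 0.0060 + 0.0017 + 0.0000 + 0.0017 + 0.0022 + 0.0004 + 0.0032 + 0.3826 = 0.4026.
To 2 decimal places, D = 0.40.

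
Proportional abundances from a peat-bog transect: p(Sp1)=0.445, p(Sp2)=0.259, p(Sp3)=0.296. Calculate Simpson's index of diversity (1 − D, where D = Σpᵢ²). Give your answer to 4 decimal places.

D = 0.445² + 0.259² + 0.296² = 0.198025 + 0.067081 + 0.087616 = 0.352722 (working shown to 6 dp, full precision carried).
So 1 − D = 0.647278, i.e. 0.6473 to 4 decimal places.

0.6473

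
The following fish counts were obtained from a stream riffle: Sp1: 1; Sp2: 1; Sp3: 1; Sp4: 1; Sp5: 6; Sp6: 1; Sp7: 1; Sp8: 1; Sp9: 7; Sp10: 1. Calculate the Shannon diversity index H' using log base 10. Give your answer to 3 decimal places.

Total N = 1+1+1+1+6+1+1+1+7+1 = 21, so the proportions are 0.04762, 0.04762, 0.04762, 0.04762, 0.28571, 0.04762, 0.04762, 0.04762, 0.33333, 0.04762 (working shown to 5 dp, full precision carried).
Each pᵢ log₁₀ pᵢ term: 0.04762×(-1.32222)=-0.06296, 0.04762×(-1.32222)=-0.06296, 0.04762×(-1.32222)=-0.06296, 0.04762×(-1.32222)=-0.06296, 0.28571×(-0.54407)=-0.15545, 0.04762×(-1.32222)=-0.06296, 0.04762×(-1.32222)=-0.06296, 0.04762×(-1.32222)=-0.06296, 0.33333×(-0.47712)=-0.15904, 0.04762×(-1.32222)=-0.06296.
Sum = -0.81819, so H' = 0.818.

0.818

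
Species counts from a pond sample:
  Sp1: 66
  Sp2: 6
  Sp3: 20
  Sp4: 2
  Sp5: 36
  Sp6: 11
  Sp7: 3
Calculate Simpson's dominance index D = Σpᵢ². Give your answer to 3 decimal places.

0.300

Total N = 66+6+20+2+36+11+3 = 144, so the proportions are 0.45833, 0.04167, 0.13889, 0.01389, 0.25, 0.07639, 0.02083 (working shown to 5 dp, full precision carried).
D = 0.45833² + 0.04167² + 0.13889² + 0.01389² + 0.25² + 0.07639² + 0.02083² = 0.21007 + 0.00174 + 0.01929 + 0.00019 + 0.06250 + 0.00584 + 0.00043 = 0.30006.
To 3 decimal places, D = 0.300.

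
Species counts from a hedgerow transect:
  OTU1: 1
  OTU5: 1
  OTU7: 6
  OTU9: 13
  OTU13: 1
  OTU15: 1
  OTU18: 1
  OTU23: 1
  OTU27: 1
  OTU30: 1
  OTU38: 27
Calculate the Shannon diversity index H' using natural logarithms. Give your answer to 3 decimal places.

1.524

Total N = 1+1+6+13+1+1+1+1+1+1+27 = 54, so the proportions are 0.01852, 0.01852, 0.11111, 0.24074, 0.01852, 0.01852, 0.01852, 0.01852, 0.01852, 0.01852, 0.5 (working shown to 5 dp, full precision carried).
Each pᵢ ln pᵢ term: 0.01852×(-3.98898)=-0.07387, 0.01852×(-3.98898)=-0.07387, 0.11111×(-2.19722)=-0.24414, 0.24074×(-1.42403)=-0.34282, 0.01852×(-3.98898)=-0.07387, 0.01852×(-3.98898)=-0.07387, 0.01852×(-3.98898)=-0.07387, 0.01852×(-3.98898)=-0.07387, 0.01852×(-3.98898)=-0.07387, 0.01852×(-3.98898)=-0.07387, 0.5×(-0.69315)=-0.34657.
Sum = -1.52449, so H' = 1.524.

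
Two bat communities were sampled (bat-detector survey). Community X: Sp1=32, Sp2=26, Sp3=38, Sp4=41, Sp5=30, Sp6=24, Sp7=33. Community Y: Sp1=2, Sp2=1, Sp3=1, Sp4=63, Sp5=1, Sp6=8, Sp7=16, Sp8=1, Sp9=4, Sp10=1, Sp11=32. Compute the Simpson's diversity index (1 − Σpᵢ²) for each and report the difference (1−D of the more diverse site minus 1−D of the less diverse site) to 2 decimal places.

0.17

Community X: N=224, proportions 0.1429, 0.1161, 0.1696, 0.183, 0.1339, 0.1071, 0.1473, giving 1−D = 0.8527 (working shown to 4 dp, full precision carried).
Community Y: N=130, proportions 0.0154, 0.0077, 0.0077, 0.4846, 0.0077, 0.0615, 0.1231, 0.0077, 0.0308, 0.0077, 0.2462, giving 1−D = 0.6841.
Difference = |0.8527 − 0.6841| = 0.1686, i.e. 0.17 to 2 decimal places.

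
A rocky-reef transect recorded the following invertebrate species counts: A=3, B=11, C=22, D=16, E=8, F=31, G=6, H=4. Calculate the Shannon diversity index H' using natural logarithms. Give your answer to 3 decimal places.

Total N = 3+11+22+16+8+31+6+4 = 101, so the proportions are 0.0297, 0.10891, 0.21782, 0.15842, 0.07921, 0.30693, 0.05941, 0.0396 (working shown to 5 dp, full precision carried).
Each pᵢ ln pᵢ term: 0.0297×(-3.51651)=-0.10445, 0.10891×(-2.21723)=-0.24148, 0.21782×(-1.52408)=-0.33198, 0.15842×(-1.84253)=-0.29189, 0.07921×(-2.53568)=-0.20085, 0.30693×(-1.18113)=-0.36253, 0.05941×(-2.82336)=-0.16772, 0.0396×(-3.22883)=-0.12787.
Sum = -1.82876, so H' = 1.829.

1.829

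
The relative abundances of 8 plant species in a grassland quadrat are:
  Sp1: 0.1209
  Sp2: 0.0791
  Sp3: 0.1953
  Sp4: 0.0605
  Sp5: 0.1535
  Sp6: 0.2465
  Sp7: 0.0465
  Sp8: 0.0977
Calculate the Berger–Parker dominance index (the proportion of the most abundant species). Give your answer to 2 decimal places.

The largest proportion is 0.2465, i.e. d = 0.25 to 2 decimal places.

0.25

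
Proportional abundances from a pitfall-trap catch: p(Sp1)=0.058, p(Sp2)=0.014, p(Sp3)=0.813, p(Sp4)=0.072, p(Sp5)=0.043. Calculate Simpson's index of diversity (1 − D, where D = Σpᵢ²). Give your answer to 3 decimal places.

0.328

D = 0.058² + 0.014² + 0.813² + 0.072² + 0.043² = 0.00336 + 0.00020 + 0.66097 + 0.00518 + 0.00185 = 0.67156 (working shown to 5 dp, full precision carried).
So 1 − D = 0.32844, i.e. 0.328 to 3 decimal places.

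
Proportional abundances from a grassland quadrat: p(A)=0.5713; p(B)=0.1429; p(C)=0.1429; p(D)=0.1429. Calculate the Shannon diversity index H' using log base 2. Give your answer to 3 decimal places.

1.665

Each pᵢ log₂ pᵢ term (working shown to 5 dp, full precision carried): 0.5713×(-0.80768)=-0.46143, 0.1429×(-2.80692)=-0.40111, 0.1429×(-2.80692)=-0.40111, 0.1429×(-2.80692)=-0.40111.
Sum = -1.66475, so H' = 1.665.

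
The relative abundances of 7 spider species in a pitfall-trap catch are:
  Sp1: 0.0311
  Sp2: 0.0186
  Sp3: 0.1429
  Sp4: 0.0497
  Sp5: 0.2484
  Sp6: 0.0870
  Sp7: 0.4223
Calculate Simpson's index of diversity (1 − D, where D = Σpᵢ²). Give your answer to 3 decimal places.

0.728

D = 0.0311² + 0.0186² + 0.1429² + 0.0497² + 0.2484² + 0.087² + 0.4223² = 0.00097 + 0.00035 + 0.02042 + 0.00247 + 0.06170 + 0.00757 + 0.17834 = 0.27181 (working shown to 5 dp, full precision carried).
So 1 − D = 0.72819, i.e. 0.728 to 3 decimal places.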